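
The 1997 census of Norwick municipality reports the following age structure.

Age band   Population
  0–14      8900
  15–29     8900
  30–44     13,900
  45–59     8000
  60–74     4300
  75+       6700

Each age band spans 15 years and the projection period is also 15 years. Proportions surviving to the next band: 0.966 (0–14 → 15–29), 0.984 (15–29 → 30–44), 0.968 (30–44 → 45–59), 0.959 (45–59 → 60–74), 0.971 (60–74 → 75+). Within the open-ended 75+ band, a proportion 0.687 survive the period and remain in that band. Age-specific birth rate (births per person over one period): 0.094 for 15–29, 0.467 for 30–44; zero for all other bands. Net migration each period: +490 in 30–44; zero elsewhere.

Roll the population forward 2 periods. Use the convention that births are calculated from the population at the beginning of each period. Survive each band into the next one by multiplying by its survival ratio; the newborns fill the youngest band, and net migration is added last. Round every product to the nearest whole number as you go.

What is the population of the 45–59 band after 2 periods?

Period 1:
Births: 8900 × 0.094 = 837 ; 13900 × 0.467 = 6491 — total 7328
15–29: 8900 × 0.966 = 8597
30–44: 8900 × 0.984 = 8758
45–59: 13900 × 0.968 = 13455
60–74: 8000 × 0.959 = 7672
75+: 4300 × 0.971 + 6700 × 0.687 = 4175 + 4603 = 8778
Net migration: 30–44 + 490 → 9248
→ [7328, 8597, 9248, 13455, 7672, 8778]
Period 2:
Births: 8597 × 0.094 = 808 ; 9248 × 0.467 = 4319 — total 5127
15–29: 7328 × 0.966 = 7079
30–44: 8597 × 0.984 = 8459
45–59: 9248 × 0.968 = 8952
60–74: 13455 × 0.959 = 12903
75+: 7672 × 0.971 + 8778 × 0.687 = 7450 + 6030 = 13480
Net migration: 30–44 + 490 → 8949
→ [5127, 7079, 8949, 8952, 12903, 13480]

8952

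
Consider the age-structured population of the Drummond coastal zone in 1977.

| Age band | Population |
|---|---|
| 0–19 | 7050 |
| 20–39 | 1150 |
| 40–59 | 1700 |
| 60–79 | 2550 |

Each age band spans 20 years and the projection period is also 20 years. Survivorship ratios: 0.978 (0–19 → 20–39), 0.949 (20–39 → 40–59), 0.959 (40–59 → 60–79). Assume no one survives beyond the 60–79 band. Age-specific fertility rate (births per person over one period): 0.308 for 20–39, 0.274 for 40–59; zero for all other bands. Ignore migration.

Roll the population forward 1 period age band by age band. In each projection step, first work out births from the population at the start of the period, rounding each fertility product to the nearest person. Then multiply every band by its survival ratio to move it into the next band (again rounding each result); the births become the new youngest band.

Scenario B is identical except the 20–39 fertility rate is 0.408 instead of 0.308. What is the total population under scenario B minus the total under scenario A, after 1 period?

115

Period 1:
Births: 1150 * 0.308 = 354, 1700 * 0.274 = 466 → total 820
20–39: 7050 * 0.978 = 6895
40–59: 1150 * 0.949 = 1091
60–79: 1700 * 0.959 = 1630
End of period: [820, 6895, 1091, 1630]
Scenario A total after 1 period: 10436
Scenario B projection —
Period 1:
Births: 1150 * 0.408 = 469, 1700 * 0.274 = 466 → total 935
20–39: 7050 * 0.978 = 6895
40–59: 1150 * 0.949 = 1091
60–79: 1700 * 0.959 = 1630
End of period: [935, 6895, 1091, 1630]
Scenario B total after 1 period: 10551
Difference B − A = 10551 − 10436 = 115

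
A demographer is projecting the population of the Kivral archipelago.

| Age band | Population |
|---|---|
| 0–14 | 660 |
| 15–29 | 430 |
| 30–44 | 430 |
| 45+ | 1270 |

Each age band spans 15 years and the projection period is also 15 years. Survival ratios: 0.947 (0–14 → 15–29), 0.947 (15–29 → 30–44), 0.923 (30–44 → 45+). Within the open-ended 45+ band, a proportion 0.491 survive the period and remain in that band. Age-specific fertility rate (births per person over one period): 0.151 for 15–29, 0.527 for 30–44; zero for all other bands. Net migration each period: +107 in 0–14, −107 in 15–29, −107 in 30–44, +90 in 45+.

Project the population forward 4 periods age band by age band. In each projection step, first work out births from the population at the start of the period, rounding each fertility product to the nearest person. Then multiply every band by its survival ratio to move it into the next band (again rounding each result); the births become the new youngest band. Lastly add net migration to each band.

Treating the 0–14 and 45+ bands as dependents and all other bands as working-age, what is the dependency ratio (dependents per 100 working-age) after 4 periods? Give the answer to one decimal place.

Let band 1 be 0–14 through band 4 = 45+.
Period 1.
Births: 430 * 0.151 = 65, 430 * 0.527 = 227 — total 292
Band 2: 660 * 0.947 = 625
Band 3: 430 * 0.947 = 407
Band 4: 430 * 0.923 + 1270 * 0.491 = 397 + 624 = 1021
Net migration: Band 1 + 107 → 399; Band 2 − 107 → 518; Band 3 − 107 → 300; Band 4 + 90 → 1111
Population now: 0–14=399, 15–29=518, 30–44=300, 45+=1111
Period 2.
Births: 518 * 0.151 = 78, 300 * 0.527 = 158 — total 236
Band 2: 399 * 0.947 = 378
Band 3: 518 * 0.947 = 491
Band 4: 300 * 0.923 + 1111 * 0.491 = 277 + 546 = 823
Net migration: Band 1 + 107 → 343; Band 2 − 107 → 271; Band 3 − 107 → 384; Band 4 + 90 → 913
Population now: 0–14=343, 15–29=271, 30–44=384, 45+=913
Period 3.
Births: 271 * 0.151 = 41, 384 * 0.527 = 202 — total 243
Band 2: 343 * 0.947 = 325
Band 3: 271 * 0.947 = 257
Band 4: 384 * 0.923 + 913 * 0.491 = 354 + 448 = 802
Net migration: Band 1 + 107 → 350; Band 2 − 107 → 218; Band 3 − 107 → 150; Band 4 + 90 → 892
Population now: 0–14=350, 15–29=218, 30–44=150, 45+=892
Period 4.
Births: 218 * 0.151 = 33, 150 * 0.527 = 79 — total 112
Band 2: 350 * 0.947 = 331
Band 3: 218 * 0.947 = 206
Band 4: 150 * 0.923 + 892 * 0.491 = 138 + 438 = 576
Net migration: Band 1 + 107 → 219; Band 2 − 107 → 224; Band 3 − 107 → 99; Band 4 + 90 → 666
Population now: 0–14=219, 15–29=224, 30–44=99, 45+=666
Dependents (band 0–14 + band 45+) = 219 + 666 = 885; working-age = 323; ratio = 885/323 × 100 = 274.0

274.0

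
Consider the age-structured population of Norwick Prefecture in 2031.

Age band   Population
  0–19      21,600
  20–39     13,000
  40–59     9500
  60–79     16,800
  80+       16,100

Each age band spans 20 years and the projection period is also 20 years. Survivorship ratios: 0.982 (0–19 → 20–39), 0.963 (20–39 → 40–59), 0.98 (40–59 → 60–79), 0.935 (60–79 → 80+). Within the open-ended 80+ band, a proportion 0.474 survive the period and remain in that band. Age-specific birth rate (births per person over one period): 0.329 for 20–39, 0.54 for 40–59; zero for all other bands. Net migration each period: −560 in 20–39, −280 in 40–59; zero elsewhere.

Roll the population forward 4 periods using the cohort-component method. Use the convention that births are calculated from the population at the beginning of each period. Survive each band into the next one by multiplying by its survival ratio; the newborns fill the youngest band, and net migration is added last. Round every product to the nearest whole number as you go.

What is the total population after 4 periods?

68643

Period 1:
Births: 13000 × 0.329 = 4277, 9500 × 0.54 = 5130 — total 9407
20–39: 21600 × 0.982 = 21211
40–59: 13000 × 0.963 = 12519
60–79: 9500 × 0.98 = 9310
80+: 16800 × 0.935 + 16100 × 0.474 = 15708 + 7631 = 23339
Net migration: 20–39 − 560 → 20651; 40–59 − 280 → 12239
→ [9407, 20651, 12239, 9310, 23339]
Period 2:
Births: 20651 × 0.329 = 6794, 12239 × 0.54 = 6609 — total 13403
20–39: 9407 × 0.982 = 9238
40–59: 20651 × 0.963 = 19887
60–79: 12239 × 0.98 = 11994
80+: 9310 × 0.935 + 23339 × 0.474 = 8705 + 11063 = 19768
Net migration: 20–39 − 560 → 8678; 40–59 − 280 → 19607
→ [13403, 8678, 19607, 11994, 19768]
Period 3:
Births: 8678 × 0.329 = 2855, 19607 × 0.54 = 10588 — total 13443
20–39: 13403 × 0.982 = 13162
40–59: 8678 × 0.963 = 8357
60–79: 19607 × 0.98 = 19215
80+: 11994 × 0.935 + 19768 × 0.474 = 11214 + 9370 = 20584
Net migration: 20–39 − 560 → 12602; 40–59 − 280 → 8077
→ [13443, 12602, 8077, 19215, 20584]
Period 4:
Births: 12602 × 0.329 = 4146, 8077 × 0.54 = 4362 — total 8508
20–39: 13443 × 0.982 = 13201
40–59: 12602 × 0.963 = 12136
60–79: 8077 × 0.98 = 7915
80+: 19215 × 0.935 + 20584 × 0.474 = 17966 + 9757 = 27723
Net migration: 20–39 − 560 → 12641; 40–59 − 280 → 11856
→ [8508, 12641, 11856, 7915, 27723]
Total after period 4: 8508 + 12641 + 11856 + 7915 + 27723 = 68643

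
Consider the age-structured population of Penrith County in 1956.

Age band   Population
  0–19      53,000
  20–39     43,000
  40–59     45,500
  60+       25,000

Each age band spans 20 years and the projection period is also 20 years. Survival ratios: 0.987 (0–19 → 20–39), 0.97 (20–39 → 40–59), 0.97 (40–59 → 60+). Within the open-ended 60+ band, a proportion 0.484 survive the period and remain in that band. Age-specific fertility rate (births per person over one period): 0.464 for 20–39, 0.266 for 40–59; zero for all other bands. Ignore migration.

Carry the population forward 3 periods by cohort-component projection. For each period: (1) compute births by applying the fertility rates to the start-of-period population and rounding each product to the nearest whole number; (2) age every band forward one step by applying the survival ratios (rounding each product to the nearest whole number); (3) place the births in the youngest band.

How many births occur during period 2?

Numbering the bands 1..4 from youngest to oldest:
After projecting period 1:
Births: 43000 × 0.464 = 19952, 45500 × 0.266 = 12103 → 32055
Band 2: 53000 × 0.987 = 52311
Band 3: 43000 × 0.97 = 41710
Band 4: 45500 × 0.97 + 25000 × 0.484 = 44135 + 12100 = 56235
→ [32055, 52311, 41710, 56235]
After projecting period 2:
Births: 52311 × 0.464 = 24272, 41710 × 0.266 = 11095 → 35367
Band 2: 32055 × 0.987 = 31638
Band 3: 52311 × 0.97 = 50742
Band 4: 41710 × 0.97 + 56235 × 0.484 = 40459 + 27218 = 67677
→ [35367, 31638, 50742, 67677]

35367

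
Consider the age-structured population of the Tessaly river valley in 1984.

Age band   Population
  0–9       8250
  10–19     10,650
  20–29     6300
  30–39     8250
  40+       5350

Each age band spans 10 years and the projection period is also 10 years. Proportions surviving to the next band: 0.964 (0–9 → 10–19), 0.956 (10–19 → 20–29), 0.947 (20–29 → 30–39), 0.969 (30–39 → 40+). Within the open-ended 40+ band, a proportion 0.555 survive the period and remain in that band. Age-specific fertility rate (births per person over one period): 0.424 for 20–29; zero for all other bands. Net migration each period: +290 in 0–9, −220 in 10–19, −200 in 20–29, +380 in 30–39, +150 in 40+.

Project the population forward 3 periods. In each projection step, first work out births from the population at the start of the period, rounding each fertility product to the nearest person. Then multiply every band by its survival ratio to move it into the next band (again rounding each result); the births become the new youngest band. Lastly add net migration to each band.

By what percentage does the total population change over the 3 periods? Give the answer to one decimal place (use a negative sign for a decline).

-13.4

[period 1]
Births: 6300 × 0.424 = 2671
10–19: 8250 × 0.964 = 7953
20–29: 10650 × 0.956 = 10181
30–39: 6300 × 0.947 = 5966
40+: 8250 × 0.969 + 5350 × 0.555 = 7994 + 2969 = 10963
Net migration: 0–9 + 290 → 2961; 10–19 − 220 → 7733; 20–29 − 200 → 9981; 30–39 + 380 → 6346; 40+ + 150 → 11113
Population now: 0–9=2961, 10–19=7733, 20–29=9981, 30–39=6346, 40+=11113
[period 2]
Births: 9981 × 0.424 = 4232
10–19: 2961 × 0.964 = 2854
20–29: 7733 × 0.956 = 7393
30–39: 9981 × 0.947 = 9452
40+: 6346 × 0.969 + 11113 × 0.555 = 6149 + 6168 = 12317
Net migration: 0–9 + 290 → 4522; 10–19 − 220 → 2634; 20–29 − 200 → 7193; 30–39 + 380 → 9832; 40+ + 150 → 12467
Population now: 0–9=4522, 10–19=2634, 20–29=7193, 30–39=9832, 40+=12467
[period 3]
Births: 7193 × 0.424 = 3050
10–19: 4522 × 0.964 = 4359
20–29: 2634 × 0.956 = 2518
30–39: 7193 × 0.947 = 6812
40+: 9832 × 0.969 + 12467 × 0.555 = 9527 + 6919 = 16446
Net migration: 0–9 + 290 → 3340; 10–19 − 220 → 4139; 20–29 − 200 → 2318; 30–39 + 380 → 7192; 40+ + 150 → 16596
Population now: 0–9=3340, 10–19=4139, 20–29=2318, 30–39=7192, 40+=16596
Total: 38800 → 33585; change = -5215; percentage change = -13.4%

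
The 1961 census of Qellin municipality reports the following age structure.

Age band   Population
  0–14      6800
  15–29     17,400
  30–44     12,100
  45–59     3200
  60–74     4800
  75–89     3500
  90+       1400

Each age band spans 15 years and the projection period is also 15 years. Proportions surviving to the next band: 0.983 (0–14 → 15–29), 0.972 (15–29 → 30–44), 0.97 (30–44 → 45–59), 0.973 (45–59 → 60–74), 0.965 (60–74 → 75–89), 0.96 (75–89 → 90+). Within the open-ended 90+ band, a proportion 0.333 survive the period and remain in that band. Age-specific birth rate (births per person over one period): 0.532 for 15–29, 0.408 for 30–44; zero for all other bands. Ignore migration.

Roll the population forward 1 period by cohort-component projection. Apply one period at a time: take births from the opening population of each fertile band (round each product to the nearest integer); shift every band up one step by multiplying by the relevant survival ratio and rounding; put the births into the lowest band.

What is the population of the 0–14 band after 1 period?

Period 1.
Births: 17400 × 0.532 = 9257  |  12100 × 0.408 = 4937 ⇒ total 14194
15–29: 6800 × 0.983 = 6684
30–44: 17400 × 0.972 = 16913
45–59: 12100 × 0.97 = 11737
60–74: 3200 × 0.973 = 3114
75–89: 4800 × 0.965 = 4632
90+: 3500 × 0.96 + 1400 × 0.333 = 3360 + 466 = 3826
End of period: [14194, 6684, 16913, 11737, 3114, 4632, 3826]

14194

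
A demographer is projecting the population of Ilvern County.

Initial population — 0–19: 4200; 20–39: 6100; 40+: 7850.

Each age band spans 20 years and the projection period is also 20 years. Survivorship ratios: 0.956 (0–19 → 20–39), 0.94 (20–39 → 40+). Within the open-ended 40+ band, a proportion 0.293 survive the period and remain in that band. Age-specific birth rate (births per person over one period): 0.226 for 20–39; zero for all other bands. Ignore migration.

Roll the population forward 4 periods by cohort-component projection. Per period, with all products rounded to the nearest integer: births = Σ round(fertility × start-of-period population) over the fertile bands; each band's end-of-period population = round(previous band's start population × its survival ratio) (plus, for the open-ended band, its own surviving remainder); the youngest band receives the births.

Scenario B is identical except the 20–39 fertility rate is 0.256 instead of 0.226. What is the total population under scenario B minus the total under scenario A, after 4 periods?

293

Period 1.
Births: 6100 × 0.226 = 1379
20–39: 4200 × 0.956 = 4015
40+: 6100 × 0.94 + 7850 × 0.293 = 5734 + 2300 = 8034
Population now: 0–19=1379, 20–39=4015, 40+=8034
Period 2.
Births: 4015 × 0.226 = 907
20–39: 1379 × 0.956 = 1318
40+: 4015 × 0.94 + 8034 × 0.293 = 3774 + 2354 = 6128
Population now: 0–19=907, 20–39=1318, 40+=6128
Period 3.
Births: 1318 × 0.226 = 298
20–39: 907 × 0.956 = 867
40+: 1318 × 0.94 + 6128 × 0.293 = 1239 + 1796 = 3035
Population now: 0–19=298, 20–39=867, 40+=3035
Period 4.
Births: 867 × 0.226 = 196
20–39: 298 × 0.956 = 285
40+: 867 × 0.94 + 3035 × 0.293 = 815 + 889 = 1704
Population now: 0–19=196, 20–39=285, 40+=1704
Scenario A total after 4 periods: 2185
Scenario B projection —
Period 1.
Births: 6100 × 0.256 = 1562
20–39: 4200 × 0.956 = 4015
40+: 6100 × 0.94 + 7850 × 0.293 = 5734 + 2300 = 8034
Population now: 0–19=1562, 20–39=4015, 40+=8034
Period 2.
Births: 4015 × 0.256 = 1028
20–39: 1562 × 0.956 = 1493
40+: 4015 × 0.94 + 8034 × 0.293 = 3774 + 2354 = 6128
Population now: 0–19=1028, 20–39=1493, 40+=6128
Period 3.
Births: 1493 × 0.256 = 382
20–39: 1028 × 0.956 = 983
40+: 1493 × 0.94 + 6128 × 0.293 = 1403 + 1796 = 3199
Population now: 0–19=382, 20–39=983, 40+=3199
Period 4.
Births: 983 × 0.256 = 252
20–39: 382 × 0.956 = 365
40+: 983 × 0.94 + 3199 × 0.293 = 924 + 937 = 1861
Population now: 0–19=252, 20–39=365, 40+=1861
Scenario B total after 4 periods: 2478
Difference B − A = 2478 − 2185 = 293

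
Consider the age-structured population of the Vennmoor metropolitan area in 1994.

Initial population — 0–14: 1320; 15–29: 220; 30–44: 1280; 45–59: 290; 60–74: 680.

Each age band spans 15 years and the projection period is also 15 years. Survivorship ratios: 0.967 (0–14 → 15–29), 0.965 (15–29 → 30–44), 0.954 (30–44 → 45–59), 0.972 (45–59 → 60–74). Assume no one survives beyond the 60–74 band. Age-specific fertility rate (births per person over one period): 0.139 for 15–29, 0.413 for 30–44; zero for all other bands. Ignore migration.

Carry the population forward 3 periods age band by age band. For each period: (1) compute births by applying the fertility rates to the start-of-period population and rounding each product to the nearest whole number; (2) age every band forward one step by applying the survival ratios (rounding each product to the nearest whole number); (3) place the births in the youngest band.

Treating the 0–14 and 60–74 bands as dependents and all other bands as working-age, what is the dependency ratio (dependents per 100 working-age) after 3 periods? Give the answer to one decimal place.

39.9

[period 1]
Births: 220 × 0.139 = 31, 1280 × 0.413 = 529 → 560
15–29: 1320 × 0.967 = 1276
30–44: 220 × 0.965 = 212
45–59: 1280 × 0.954 = 1221
60–74: 290 × 0.972 = 282
Population now: 0–14=560, 15–29=1276, 30–44=212, 45–59=1221, 60–74=282
[period 2]
Births: 1276 × 0.139 = 177, 212 × 0.413 = 88 → 265
15–29: 560 × 0.967 = 542
30–44: 1276 × 0.965 = 1231
45–59: 212 × 0.954 = 202
60–74: 1221 × 0.972 = 1187
Population now: 0–14=265, 15–29=542, 30–44=1231, 45–59=202, 60–74=1187
[period 3]
Births: 542 × 0.139 = 75, 1231 × 0.413 = 508 → 583
15–29: 265 × 0.967 = 256
30–44: 542 × 0.965 = 523
45–59: 1231 × 0.954 = 1174
60–74: 202 × 0.972 = 196
Population now: 0–14=583, 15–29=256, 30–44=523, 45–59=1174, 60–74=196
Dependents (band 0–14 + band 60–74) = 583 + 196 = 779; working-age = 1953; ratio = 779/1953 × 100 = 39.9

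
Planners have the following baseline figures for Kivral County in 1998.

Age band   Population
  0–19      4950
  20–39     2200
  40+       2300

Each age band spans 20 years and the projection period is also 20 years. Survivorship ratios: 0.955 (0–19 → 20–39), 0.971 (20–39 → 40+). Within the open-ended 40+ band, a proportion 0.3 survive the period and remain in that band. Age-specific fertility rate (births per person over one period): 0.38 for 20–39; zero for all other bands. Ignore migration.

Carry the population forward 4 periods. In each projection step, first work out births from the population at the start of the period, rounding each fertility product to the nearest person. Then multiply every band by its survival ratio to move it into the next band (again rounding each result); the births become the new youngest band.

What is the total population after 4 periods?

3328

— Period 1 —
Births: 2200 * 0.38 = 836
20–39: 4950 * 0.955 = 4727
40+: 2200 * 0.971 + 2300 * 0.3 = 2136 + 690 = 2826
→ [836, 4727, 2826]
— Period 2 —
Births: 4727 * 0.38 = 1796
20–39: 836 * 0.955 = 798
40+: 4727 * 0.971 + 2826 * 0.3 = 4590 + 848 = 5438
→ [1796, 798, 5438]
— Period 3 —
Births: 798 * 0.38 = 303
20–39: 1796 * 0.955 = 1715
40+: 798 * 0.971 + 5438 * 0.3 = 775 + 1631 = 2406
→ [303, 1715, 2406]
— Period 4 —
Births: 1715 * 0.38 = 652
20–39: 303 * 0.955 = 289
40+: 1715 * 0.971 + 2406 * 0.3 = 1665 + 722 = 2387
→ [652, 289, 2387]
Total after period 4: 652 + 289 + 2387 = 3328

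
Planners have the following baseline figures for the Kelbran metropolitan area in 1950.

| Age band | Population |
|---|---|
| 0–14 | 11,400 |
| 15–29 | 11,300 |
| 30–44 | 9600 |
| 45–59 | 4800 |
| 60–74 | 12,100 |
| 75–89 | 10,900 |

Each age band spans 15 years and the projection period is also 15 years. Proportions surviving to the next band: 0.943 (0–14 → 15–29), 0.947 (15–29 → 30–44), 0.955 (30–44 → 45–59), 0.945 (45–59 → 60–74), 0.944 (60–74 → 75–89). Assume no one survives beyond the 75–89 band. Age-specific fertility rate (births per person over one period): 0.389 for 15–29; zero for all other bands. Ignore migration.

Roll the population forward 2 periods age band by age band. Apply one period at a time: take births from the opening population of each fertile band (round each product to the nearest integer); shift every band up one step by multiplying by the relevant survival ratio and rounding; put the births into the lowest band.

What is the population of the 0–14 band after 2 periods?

Period 1.
Births: 11300 * 0.389 = 4396
15–29: 11400 * 0.943 = 10750
30–44: 11300 * 0.947 = 10701
45–59: 9600 * 0.955 = 9168
60–74: 4800 * 0.945 = 4536
75–89: 12100 * 0.944 = 11422
End of period: [4396, 10750, 10701, 9168, 4536, 11422]
Period 2.
Births: 10750 * 0.389 = 4182
15–29: 4396 * 0.943 = 4145
30–44: 10750 * 0.947 = 10180
45–59: 10701 * 0.955 = 10219
60–74: 9168 * 0.945 = 8664
75–89: 4536 * 0.944 = 4282
End of period: [4182, 4145, 10180, 10219, 8664, 4282]

4182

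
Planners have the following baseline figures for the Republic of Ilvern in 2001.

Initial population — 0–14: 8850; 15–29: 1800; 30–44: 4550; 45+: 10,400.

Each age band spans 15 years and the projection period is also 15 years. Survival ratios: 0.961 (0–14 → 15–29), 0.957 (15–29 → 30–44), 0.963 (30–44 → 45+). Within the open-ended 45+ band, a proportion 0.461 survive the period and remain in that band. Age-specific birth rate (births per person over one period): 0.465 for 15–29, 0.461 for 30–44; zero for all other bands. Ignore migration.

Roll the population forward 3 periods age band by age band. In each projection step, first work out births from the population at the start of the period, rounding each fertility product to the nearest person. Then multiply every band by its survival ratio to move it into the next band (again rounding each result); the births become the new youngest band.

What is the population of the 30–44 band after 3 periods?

2700

(Bands numbered youngest = 1 to oldest = 4.)
[period 1]
Births: 1800 × 0.465 = 837 ; 4550 × 0.461 = 2098 — total 2935
Band 2: 8850 × 0.961 = 8505
Band 3: 1800 × 0.957 = 1723
Band 4: 4550 × 0.963 + 10400 × 0.461 = 4382 + 4794 = 9176
→ [2935, 8505, 1723, 9176]
[period 2]
Births: 8505 × 0.465 = 3955 ; 1723 × 0.461 = 794 — total 4749
Band 2: 2935 × 0.961 = 2821
Band 3: 8505 × 0.957 = 8139
Band 4: 1723 × 0.963 + 9176 × 0.461 = 1659 + 4230 = 5889
→ [4749, 2821, 8139, 5889]
[period 3]
Births: 2821 × 0.465 = 1312 ; 8139 × 0.461 = 3752 — total 5064
Band 2: 4749 × 0.961 = 4564
Band 3: 2821 × 0.957 = 2700
Band 4: 8139 × 0.963 + 5889 × 0.461 = 7838 + 2715 = 10553
→ [5064, 4564, 2700, 10553]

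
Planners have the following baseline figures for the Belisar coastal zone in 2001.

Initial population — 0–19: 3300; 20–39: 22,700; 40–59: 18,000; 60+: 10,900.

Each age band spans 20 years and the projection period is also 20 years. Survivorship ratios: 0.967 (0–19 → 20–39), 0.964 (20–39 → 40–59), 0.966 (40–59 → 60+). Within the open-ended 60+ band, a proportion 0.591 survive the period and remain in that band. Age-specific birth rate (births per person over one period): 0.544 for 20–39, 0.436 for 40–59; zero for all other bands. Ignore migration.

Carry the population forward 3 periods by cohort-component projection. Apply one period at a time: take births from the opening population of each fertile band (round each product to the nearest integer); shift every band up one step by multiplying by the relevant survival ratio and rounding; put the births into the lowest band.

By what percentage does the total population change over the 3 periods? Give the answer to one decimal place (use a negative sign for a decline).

19.3

After projecting period 1:
Births: 22700 * 0.544 = 12349  |  18000 * 0.436 = 7848 — total 20197
20–39: 3300 * 0.967 = 3191
40–59: 22700 * 0.964 = 21883
60+: 18000 * 0.966 + 10900 * 0.591 = 17388 + 6442 = 23830
Population now: 0–19=20197, 20–39=3191, 40–59=21883, 60+=23830
After projecting period 2:
Births: 3191 * 0.544 = 1736  |  21883 * 0.436 = 9541 — total 11277
20–39: 20197 * 0.967 = 19530
40–59: 3191 * 0.964 = 3076
60+: 21883 * 0.966 + 23830 * 0.591 = 21139 + 14084 = 35223
Population now: 0–19=11277, 20–39=19530, 40–59=3076, 60+=35223
After projecting period 3:
Births: 19530 * 0.544 = 10624  |  3076 * 0.436 = 1341 — total 11965
20–39: 11277 * 0.967 = 10905
40–59: 19530 * 0.964 = 18827
60+: 3076 * 0.966 + 35223 * 0.591 = 2971 + 20817 = 23788
Population now: 0–19=11965, 20–39=10905, 40–59=18827, 60+=23788
Total: 54900 → 65485; change = 10585; percentage change = 19.3%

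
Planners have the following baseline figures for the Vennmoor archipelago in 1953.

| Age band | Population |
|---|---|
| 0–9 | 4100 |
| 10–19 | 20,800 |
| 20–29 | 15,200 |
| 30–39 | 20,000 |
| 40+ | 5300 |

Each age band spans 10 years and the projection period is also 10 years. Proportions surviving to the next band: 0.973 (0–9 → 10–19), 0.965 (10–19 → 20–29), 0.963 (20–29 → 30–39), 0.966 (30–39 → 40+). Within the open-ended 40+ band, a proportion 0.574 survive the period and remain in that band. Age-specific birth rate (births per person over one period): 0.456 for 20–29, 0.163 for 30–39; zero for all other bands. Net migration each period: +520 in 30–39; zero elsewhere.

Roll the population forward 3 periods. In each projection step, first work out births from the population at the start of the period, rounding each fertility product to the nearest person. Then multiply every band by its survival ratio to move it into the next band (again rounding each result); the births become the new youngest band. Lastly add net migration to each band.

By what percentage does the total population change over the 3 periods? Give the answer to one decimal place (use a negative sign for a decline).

-0.5

Period 1.
Births: 15200 × 0.456 = 6931 ; 20000 × 0.163 = 3260 → total 10191
10–19: 4100 × 0.973 = 3989
20–29: 20800 × 0.965 = 20072
30–39: 15200 × 0.963 = 14638
40+: 20000 × 0.966 + 5300 × 0.574 = 19320 + 3042 = 22362
Net migration: 30–39 + 520 → 15158
Population now: 0–9=10191, 10–19=3989, 20–29=20072, 30–39=15158, 40+=22362
Period 2.
Births: 20072 × 0.456 = 9153 ; 15158 × 0.163 = 2471 → total 11624
10–19: 10191 × 0.973 = 9916
20–29: 3989 × 0.965 = 3849
30–39: 20072 × 0.963 = 19329
40+: 15158 × 0.966 + 22362 × 0.574 = 14643 + 12836 = 27479
Net migration: 30–39 + 520 → 19849
Population now: 0–9=11624, 10–19=9916, 20–29=3849, 30–39=19849, 40+=27479
Period 3.
Births: 3849 × 0.456 = 1755 ; 19849 × 0.163 = 3235 → total 4990
10–19: 11624 × 0.973 = 11310
20–29: 9916 × 0.965 = 9569
30–39: 3849 × 0.963 = 3707
40+: 19849 × 0.966 + 27479 × 0.574 = 19174 + 15773 = 34947
Net migration: 30–39 + 520 → 4227
Population now: 0–9=4990, 10–19=11310, 20–29=9569, 30–39=4227, 40+=34947
Total: 65400 → 65043; change = -357; percentage change = -0.5%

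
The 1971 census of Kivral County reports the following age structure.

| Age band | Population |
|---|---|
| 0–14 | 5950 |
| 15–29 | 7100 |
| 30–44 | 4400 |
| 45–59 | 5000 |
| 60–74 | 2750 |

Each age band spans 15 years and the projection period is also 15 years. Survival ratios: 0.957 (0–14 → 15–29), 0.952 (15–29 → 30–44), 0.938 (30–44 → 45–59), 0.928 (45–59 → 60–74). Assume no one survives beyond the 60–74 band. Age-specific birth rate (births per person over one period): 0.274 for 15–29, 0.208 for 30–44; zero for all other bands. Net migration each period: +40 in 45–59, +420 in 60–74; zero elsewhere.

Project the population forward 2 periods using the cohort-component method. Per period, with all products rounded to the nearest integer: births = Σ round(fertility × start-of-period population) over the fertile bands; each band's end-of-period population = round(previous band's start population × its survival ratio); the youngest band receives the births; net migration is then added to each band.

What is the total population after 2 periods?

Let group 1 be 0–14 through group 5 = 60–74.
[period 1]
Births: 7100 × 0.274 = 1945  |  4400 × 0.208 = 915 — total 2860
Group 2: 5950 × 0.957 = 5694
Group 3: 7100 × 0.952 = 6759
Group 4: 4400 × 0.938 = 4127
Group 5: 5000 × 0.928 = 4640
Net migration: Group 4 + 40 → 4167; Group 5 + 420 → 5060
End of period: [2860, 5694, 6759, 4167, 5060]
[period 2]
Births: 5694 × 0.274 = 1560  |  6759 × 0.208 = 1406 — total 2966
Group 2: 2860 × 0.957 = 2737
Group 3: 5694 × 0.952 = 5421
Group 4: 6759 × 0.938 = 6340
Group 5: 4167 × 0.928 = 3867
Net migration: Group 4 + 40 → 6380; Group 5 + 420 → 4287
End of period: [2966, 2737, 5421, 6380, 4287]
Total after period 2: 2966 + 2737 + 5421 + 6380 + 4287 = 21791

21791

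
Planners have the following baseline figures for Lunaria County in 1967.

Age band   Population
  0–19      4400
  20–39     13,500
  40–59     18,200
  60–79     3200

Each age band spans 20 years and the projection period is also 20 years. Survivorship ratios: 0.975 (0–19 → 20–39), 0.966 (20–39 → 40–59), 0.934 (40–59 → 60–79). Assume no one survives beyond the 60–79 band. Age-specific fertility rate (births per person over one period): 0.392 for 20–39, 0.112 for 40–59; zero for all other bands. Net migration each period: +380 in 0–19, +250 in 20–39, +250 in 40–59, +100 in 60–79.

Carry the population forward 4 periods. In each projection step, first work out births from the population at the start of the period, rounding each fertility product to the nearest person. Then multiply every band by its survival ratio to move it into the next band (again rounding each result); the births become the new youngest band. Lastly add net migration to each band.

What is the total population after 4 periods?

18106

Call the bands 1 to 4, youngest first.
Period 1.
Births: 13500 * 0.392 = 5292, 18200 * 0.112 = 2038 ⇒ total 7330
Band 2: 4400 * 0.975 = 4290
Band 3: 13500 * 0.966 = 13041
Band 4: 18200 * 0.934 = 16999
Net migration: Band 1 + 380 → 7710; Band 2 + 250 → 4540; Band 3 + 250 → 13291; Band 4 + 100 → 17099
→ [7710, 4540, 13291, 17099]
Period 2.
Births: 4540 * 0.392 = 1780, 13291 * 0.112 = 1489 ⇒ total 3269
Band 2: 7710 * 0.975 = 7517
Band 3: 4540 * 0.966 = 4386
Band 4: 13291 * 0.934 = 12414
Net migration: Band 1 + 380 → 3649; Band 2 + 250 → 7767; Band 3 + 250 → 4636; Band 4 + 100 → 12514
→ [3649, 7767, 4636, 12514]
Period 3.
Births: 7767 * 0.392 = 3045, 4636 * 0.112 = 519 ⇒ total 3564
Band 2: 3649 * 0.975 = 3558
Band 3: 7767 * 0.966 = 7503
Band 4: 4636 * 0.934 = 4330
Net migration: Band 1 + 380 → 3944; Band 2 + 250 → 3808; Band 3 + 250 → 7753; Band 4 + 100 → 4430
→ [3944, 3808, 7753, 4430]
Period 4.
Births: 3808 * 0.392 = 1493, 7753 * 0.112 = 868 ⇒ total 2361
Band 2: 3944 * 0.975 = 3845
Band 3: 3808 * 0.966 = 3679
Band 4: 7753 * 0.934 = 7241
Net migration: Band 1 + 380 → 2741; Band 2 + 250 → 4095; Band 3 + 250 → 3929; Band 4 + 100 → 7341
→ [2741, 4095, 3929, 7341]
Total after period 4: 2741 + 4095 + 3929 + 7341 = 18106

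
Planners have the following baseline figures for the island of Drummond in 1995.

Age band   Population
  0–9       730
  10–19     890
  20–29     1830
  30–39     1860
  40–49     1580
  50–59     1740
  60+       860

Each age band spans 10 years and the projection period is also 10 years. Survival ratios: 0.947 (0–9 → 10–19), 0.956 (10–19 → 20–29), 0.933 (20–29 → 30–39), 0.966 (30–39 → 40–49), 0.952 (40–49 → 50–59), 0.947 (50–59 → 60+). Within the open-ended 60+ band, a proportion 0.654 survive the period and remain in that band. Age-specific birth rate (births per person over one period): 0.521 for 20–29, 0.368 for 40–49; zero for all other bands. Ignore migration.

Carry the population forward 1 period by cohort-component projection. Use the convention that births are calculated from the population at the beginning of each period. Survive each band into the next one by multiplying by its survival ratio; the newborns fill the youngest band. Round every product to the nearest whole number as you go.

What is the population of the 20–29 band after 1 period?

Numbering the bands 1..7 from youngest to oldest:
[period 1]
Births: 1830 × 0.521 = 953 ; 1580 × 0.368 = 581 ⇒ total 1534
Band 2: 730 × 0.947 = 691
Band 3: 890 × 0.956 = 851
Band 4: 1830 × 0.933 = 1707
Band 5: 1860 × 0.966 = 1797
Band 6: 1580 × 0.952 = 1504
Band 7: 1740 × 0.947 + 860 × 0.654 = 1648 + 562 = 2210
End of period: [1534, 691, 851, 1707, 1797, 1504, 2210]

851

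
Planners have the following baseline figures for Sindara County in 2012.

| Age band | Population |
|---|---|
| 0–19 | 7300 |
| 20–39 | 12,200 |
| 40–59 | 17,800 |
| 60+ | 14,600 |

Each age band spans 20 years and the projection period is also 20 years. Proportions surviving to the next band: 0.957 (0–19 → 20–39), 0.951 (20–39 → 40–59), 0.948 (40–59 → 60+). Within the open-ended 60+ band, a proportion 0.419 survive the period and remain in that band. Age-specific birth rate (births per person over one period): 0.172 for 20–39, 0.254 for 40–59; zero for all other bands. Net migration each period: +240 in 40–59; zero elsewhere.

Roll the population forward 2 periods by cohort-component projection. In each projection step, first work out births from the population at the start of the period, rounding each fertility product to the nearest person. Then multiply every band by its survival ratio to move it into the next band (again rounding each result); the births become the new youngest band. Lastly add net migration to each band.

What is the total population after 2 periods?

Period 1.
Births: 12200 × 0.172 = 2098  |  17800 × 0.254 = 4521 → 6619
20–39: 7300 × 0.957 = 6986
40–59: 12200 × 0.951 = 11602
60+: 17800 × 0.948 + 14600 × 0.419 = 16874 + 6117 = 22991
Net migration: 40–59 + 240 → 11842
Population now: 0–19=6619, 20–39=6986, 40–59=11842, 60+=22991
Period 2.
Births: 6986 × 0.172 = 1202  |  11842 × 0.254 = 3008 → 4210
20–39: 6619 × 0.957 = 6334
40–59: 6986 × 0.951 = 6644
60+: 11842 × 0.948 + 22991 × 0.419 = 11226 + 9633 = 20859
Net migration: 40–59 + 240 → 6884
Population now: 0–19=4210, 20–39=6334, 40–59=6884, 60+=20859
Total after period 2: 4210 + 6334 + 6884 + 20859 = 38287

38287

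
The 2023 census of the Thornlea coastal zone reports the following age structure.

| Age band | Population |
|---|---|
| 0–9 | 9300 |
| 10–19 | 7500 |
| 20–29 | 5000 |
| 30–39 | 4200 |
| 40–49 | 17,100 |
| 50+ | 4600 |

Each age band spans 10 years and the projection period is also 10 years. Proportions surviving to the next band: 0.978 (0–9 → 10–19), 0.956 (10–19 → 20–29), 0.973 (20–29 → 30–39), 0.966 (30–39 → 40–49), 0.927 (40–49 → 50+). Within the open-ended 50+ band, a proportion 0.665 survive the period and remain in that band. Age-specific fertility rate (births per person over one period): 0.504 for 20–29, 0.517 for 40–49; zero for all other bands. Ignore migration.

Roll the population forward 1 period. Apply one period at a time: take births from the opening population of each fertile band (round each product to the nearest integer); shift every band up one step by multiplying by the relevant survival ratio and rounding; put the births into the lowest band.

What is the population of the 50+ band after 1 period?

18911

[period 1]
Births: 5000 × 0.504 = 2520, 17100 × 0.517 = 8841 — total 11361
10–19: 9300 × 0.978 = 9095
20–29: 7500 × 0.956 = 7170
30–39: 5000 × 0.973 = 4865
40–49: 4200 × 0.966 = 4057
50+: 17100 × 0.927 + 4600 × 0.665 = 15852 + 3059 = 18911
Giving 11361 / 9095 / 7170 / 4865 / 4057 / 18911.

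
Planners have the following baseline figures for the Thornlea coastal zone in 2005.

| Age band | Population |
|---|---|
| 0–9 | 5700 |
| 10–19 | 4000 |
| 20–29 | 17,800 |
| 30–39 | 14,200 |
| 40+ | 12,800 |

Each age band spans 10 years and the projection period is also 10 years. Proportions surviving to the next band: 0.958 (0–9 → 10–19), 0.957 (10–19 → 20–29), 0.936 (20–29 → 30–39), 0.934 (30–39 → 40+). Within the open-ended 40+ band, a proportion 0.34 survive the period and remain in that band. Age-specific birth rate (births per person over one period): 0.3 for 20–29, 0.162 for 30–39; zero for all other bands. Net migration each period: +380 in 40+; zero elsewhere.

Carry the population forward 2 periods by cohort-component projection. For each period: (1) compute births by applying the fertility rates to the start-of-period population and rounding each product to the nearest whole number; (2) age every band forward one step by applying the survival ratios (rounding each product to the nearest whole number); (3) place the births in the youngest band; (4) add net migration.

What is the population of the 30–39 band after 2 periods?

3583

Period 1.
Births: 17800 * 0.3 = 5340, 14200 * 0.162 = 2300 ⇒ total 7640
10–19: 5700 * 0.958 = 5461
20–29: 4000 * 0.957 = 3828
30–39: 17800 * 0.936 = 16661
40+: 14200 * 0.934 + 12800 * 0.34 = 13263 + 4352 = 17615
Net migration: 40+ + 380 → 17995
End of period: [7640, 5461, 3828, 16661, 17995]
Period 2.
Births: 3828 * 0.3 = 1148, 16661 * 0.162 = 2699 ⇒ total 3847
10–19: 7640 * 0.958 = 7319
20–29: 5461 * 0.957 = 5226
30–39: 3828 * 0.936 = 3583
40+: 16661 * 0.934 + 17995 * 0.34 = 15561 + 6118 = 21679
Net migration: 40+ + 380 → 22059
End of period: [3847, 7319, 5226, 3583, 22059]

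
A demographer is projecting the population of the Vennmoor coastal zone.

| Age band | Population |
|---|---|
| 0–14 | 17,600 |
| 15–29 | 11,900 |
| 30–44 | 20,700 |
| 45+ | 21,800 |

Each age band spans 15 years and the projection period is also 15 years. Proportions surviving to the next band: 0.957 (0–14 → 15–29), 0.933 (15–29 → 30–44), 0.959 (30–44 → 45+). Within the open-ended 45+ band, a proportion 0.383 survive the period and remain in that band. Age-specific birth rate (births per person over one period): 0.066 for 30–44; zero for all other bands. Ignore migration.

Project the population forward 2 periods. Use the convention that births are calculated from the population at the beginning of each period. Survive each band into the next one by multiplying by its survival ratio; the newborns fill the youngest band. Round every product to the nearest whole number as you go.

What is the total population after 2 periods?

39204

Let band 1 be 0–14 through band 4 = 45+.
Period 1.
Births: 20700 × 0.066 = 1366
Band 2: 17600 × 0.957 = 16843
Band 3: 11900 × 0.933 = 11103
Band 4: 20700 × 0.959 + 21800 × 0.383 = 19851 + 8349 = 28200
End of period: [1366, 16843, 11103, 28200]
Period 2.
Births: 11103 × 0.066 = 733
Band 2: 1366 × 0.957 = 1307
Band 3: 16843 × 0.933 = 15715
Band 4: 11103 × 0.959 + 28200 × 0.383 = 10648 + 10801 = 21449
End of period: [733, 1307, 15715, 21449]
Total after period 2: 733 + 1307 + 15715 + 21449 = 39204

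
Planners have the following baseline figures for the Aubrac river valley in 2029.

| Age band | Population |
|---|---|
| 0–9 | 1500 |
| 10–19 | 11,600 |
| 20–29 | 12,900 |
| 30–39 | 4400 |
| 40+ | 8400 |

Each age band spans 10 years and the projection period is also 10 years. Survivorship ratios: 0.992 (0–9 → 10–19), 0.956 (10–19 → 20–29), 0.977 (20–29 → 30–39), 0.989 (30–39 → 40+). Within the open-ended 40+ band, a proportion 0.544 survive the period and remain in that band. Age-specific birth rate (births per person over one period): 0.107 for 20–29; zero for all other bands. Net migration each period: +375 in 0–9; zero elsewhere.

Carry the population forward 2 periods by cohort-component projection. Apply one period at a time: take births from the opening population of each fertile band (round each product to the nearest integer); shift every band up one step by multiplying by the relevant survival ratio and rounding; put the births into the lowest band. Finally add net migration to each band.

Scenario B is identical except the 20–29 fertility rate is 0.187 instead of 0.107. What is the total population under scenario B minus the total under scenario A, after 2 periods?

Numbering the bands 1..5 from youngest to oldest:
Period 1.
Births: 12900 * 0.107 = 1380
Band 2: 1500 * 0.992 = 1488
Band 3: 11600 * 0.956 = 11090
Band 4: 12900 * 0.977 = 12603
Band 5: 4400 * 0.989 + 8400 * 0.544 = 4352 + 4570 = 8922
Net migration: Band 1 + 375 → 1755
End of period: [1755, 1488, 11090, 12603, 8922]
Period 2.
Births: 11090 * 0.107 = 1187
Band 2: 1755 * 0.992 = 1741
Band 3: 1488 * 0.956 = 1423
Band 4: 11090 * 0.977 = 10835
Band 5: 12603 * 0.989 + 8922 * 0.544 = 12464 + 4854 = 17318
Net migration: Band 1 + 375 → 1562
End of period: [1562, 1741, 1423, 10835, 17318]
Scenario A total after 2 periods: 32879
Scenario B projection —
Period 1.
Births: 12900 * 0.187 = 2412
Band 2: 1500 * 0.992 = 1488
Band 3: 11600 * 0.956 = 11090
Band 4: 12900 * 0.977 = 12603
Band 5: 4400 * 0.989 + 8400 * 0.544 = 4352 + 4570 = 8922
Net migration: Band 1 + 375 → 2787
End of period: [2787, 1488, 11090, 12603, 8922]
Period 2.
Births: 11090 * 0.187 = 2074
Band 2: 2787 * 0.992 = 2765
Band 3: 1488 * 0.956 = 1423
Band 4: 11090 * 0.977 = 10835
Band 5: 12603 * 0.989 + 8922 * 0.544 = 12464 + 4854 = 17318
Net migration: Band 1 + 375 → 2449
End of period: [2449, 2765, 1423, 10835, 17318]
Scenario B total after 2 periods: 34790
Difference B − A = 34790 − 32879 = 1911

1911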